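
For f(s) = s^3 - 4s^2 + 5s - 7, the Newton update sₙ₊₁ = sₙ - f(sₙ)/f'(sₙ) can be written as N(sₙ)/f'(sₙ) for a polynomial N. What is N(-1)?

f'(s) = 3s^2 - 8s + 5.
N(s) = s·f'(s) - f(s) = s·(3s^2 - 8s + 5) - (s^3 - 4s^2 + 5s - 7) = 2s^3 - 4s^2 + 7.
N(-1) = 1.

1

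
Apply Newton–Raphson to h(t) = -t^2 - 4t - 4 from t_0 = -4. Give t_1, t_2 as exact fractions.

h'(t) = -2t - 4.
h(-4) = -4, h'(-4) = 4, so t_1 = (-4) - (-4)/4 = -3.
h(-3) = -1, h'(-3) = 2, so t_2 = (-3) - (-1)/2 = -5/2.

t_1 = -3, t_2 = -5/2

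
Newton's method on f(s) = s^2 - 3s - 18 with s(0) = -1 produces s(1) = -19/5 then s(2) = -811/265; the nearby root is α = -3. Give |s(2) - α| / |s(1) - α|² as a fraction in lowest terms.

s(1) - α = -19/5 - (-3) = -19/5 + 3 = -4/5, so |s(1) - α| = 4/5.
s(2) - α = -811/265 - (-3) = -811/265 + 3 = -16/265, so |s(2) - α| = 16/265.
|s(1) - α|² = 16/25.
Ratio = (16/265) / (16/25) = 5/53.

5/53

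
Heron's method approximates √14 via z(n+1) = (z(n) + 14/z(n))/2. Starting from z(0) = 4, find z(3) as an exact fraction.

403201/107760

z(1) = (4 + 14/4)/2 = 15/4.
z(2) = (15/4 + 14/(15/4))/2 = 449/120.
z(3) = (449/120 + 14/(449/120))/2 = 403201/107760.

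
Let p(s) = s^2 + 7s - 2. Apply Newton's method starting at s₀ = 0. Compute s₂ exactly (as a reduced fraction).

102/371

p'(s) = 2s + 7.
p(0) = -2, p'(0) = 7, so s₁ = 0 - (-2)/7 = 2/7.
p(2/7) = 4/49, p'(2/7) = 53/7, so s₂ = (2/7) - (4/49)/(53/7) = 102/371.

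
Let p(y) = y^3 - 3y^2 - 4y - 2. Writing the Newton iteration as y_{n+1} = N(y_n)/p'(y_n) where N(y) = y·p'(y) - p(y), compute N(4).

82

p'(y) = 3y^2 - 6y - 4.
N(y) = y·p'(y) - p(y) = y·(3y^2 - 6y - 4) - (y^3 - 3y^2 - 4y - 2) = 2y^3 - 3y^2 + 2.
N(4) = 82.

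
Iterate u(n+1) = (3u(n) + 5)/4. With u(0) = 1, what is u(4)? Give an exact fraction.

239/64

u(1) = (3·1 + 5)/4 = 2.
u(2) = (3·2 + 5)/4 = 11/4.
u(3) = (3·(11/4) + 5)/4 = 53/16.
u(4) = (3·(53/16) + 5)/4 = 239/64.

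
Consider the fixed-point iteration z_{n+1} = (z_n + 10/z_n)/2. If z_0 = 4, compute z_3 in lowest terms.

216401/68432

z_1 = (4 + 10/4)/2 = 13/4.
z_2 = (13/4 + 10/(13/4))/2 = 329/104.
z_3 = (329/104 + 10/(329/104))/2 = 216401/68432.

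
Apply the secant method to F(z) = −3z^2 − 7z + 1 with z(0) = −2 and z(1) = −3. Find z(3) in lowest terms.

−179/73

F(−2) = 3, F(−3) = −5. z(2) = (−3) − (−5)·((−3) − (−2))/((−5) − 3) = −19/8.
F(−3) = −5, F(−19/8) = 45/64. z(3) = (−19/8) − (45/64)·((−19/8) − (−3))/((45/64) − (−5)) = −179/73.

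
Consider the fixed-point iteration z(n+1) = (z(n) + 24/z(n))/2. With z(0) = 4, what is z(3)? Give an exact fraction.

z(1) = (4 + 24/4)/2 = 5.
z(2) = (5 + 24/5)/2 = 49/10.
z(3) = (49/10 + 24/(49/10))/2 = 4801/980.

4801/980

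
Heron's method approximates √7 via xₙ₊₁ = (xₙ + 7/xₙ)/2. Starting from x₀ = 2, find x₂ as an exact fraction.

233/88

x₁ = (2 + 7/2)/2 = 11/4.
x₂ = (11/4 + 7/(11/4))/2 = 233/88.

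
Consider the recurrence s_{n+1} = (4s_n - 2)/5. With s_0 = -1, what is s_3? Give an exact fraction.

-186/125

s_1 = (4·(-1) - 2)/5 = -6/5.
s_2 = (4·(-6/5) - 2)/5 = -34/25.
s_3 = (4·(-34/25) - 2)/5 = -186/125.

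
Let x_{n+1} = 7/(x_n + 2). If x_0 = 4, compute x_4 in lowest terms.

x_1 = 7/(4 + 2) = 7/6.
x_2 = 7/(7/6 + 2) = 42/19.
x_3 = 7/(42/19 + 2) = 133/80.
x_4 = 7/(133/80 + 2) = 560/293.

560/293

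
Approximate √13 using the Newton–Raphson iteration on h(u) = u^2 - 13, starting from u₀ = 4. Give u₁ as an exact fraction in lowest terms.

29/8

h'(u) = 2u.
h(4) = 3, h'(4) = 8, so u₁ = 4 - 3/8 = 29/8.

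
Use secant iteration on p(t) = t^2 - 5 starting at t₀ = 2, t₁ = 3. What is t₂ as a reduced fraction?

11/5

p(2) = -1, p(3) = 4. t₂ = 3 - 4·(3 - 2)/(4 - (-1)) = 11/5.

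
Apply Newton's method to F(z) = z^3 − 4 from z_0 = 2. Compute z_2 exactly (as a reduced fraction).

358/225

F'(z) = 3z^2.
F(2) = 4, F'(2) = 12, so z_1 = 2 − 4/12 = 5/3.
F(5/3) = 17/27, F'(5/3) = 25/3, so z_2 = (5/3) − (17/27)/(25/3) = 358/225.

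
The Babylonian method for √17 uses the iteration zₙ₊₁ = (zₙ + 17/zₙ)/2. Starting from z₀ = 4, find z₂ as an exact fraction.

2177/528

z₁ = (4 + 17/4)/2 = 33/8.
z₂ = (33/8 + 17/(33/8))/2 = 2177/528.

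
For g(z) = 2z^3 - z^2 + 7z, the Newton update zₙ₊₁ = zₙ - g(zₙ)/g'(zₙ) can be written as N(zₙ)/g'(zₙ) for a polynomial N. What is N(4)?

240

g'(z) = 6z^2 - 2z + 7.
N(z) = z·g'(z) - g(z) = z·(6z^2 - 2z + 7) - (2z^3 - z^2 + 7z) = 4z^3 - z^2.
N(4) = 240.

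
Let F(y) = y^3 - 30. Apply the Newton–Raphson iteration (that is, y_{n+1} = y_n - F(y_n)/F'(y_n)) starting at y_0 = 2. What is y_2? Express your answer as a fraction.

F'(y) = 3y^2.
F(2) = -22, F'(2) = 12, so y_1 = 2 - (-22)/12 = 23/6.
F(23/6) = 5687/216, F'(23/6) = 529/12, so y_2 = (23/6) - (5687/216)/(529/12) = 15407/4761.

15407/4761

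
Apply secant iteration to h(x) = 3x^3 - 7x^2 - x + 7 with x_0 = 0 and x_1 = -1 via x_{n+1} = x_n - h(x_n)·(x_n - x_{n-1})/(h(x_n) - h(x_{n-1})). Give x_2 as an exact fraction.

-7/9

h(0) = 7, h(-1) = -2. x_2 = (-1) - (-2)·((-1) - 0)/((-2) - 7) = -7/9.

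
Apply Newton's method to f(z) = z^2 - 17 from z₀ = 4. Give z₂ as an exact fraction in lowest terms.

f'(z) = 2z.
f(4) = -1, f'(4) = 8, so z₁ = 4 - (-1)/8 = 33/8.
f(33/8) = 1/64, f'(33/8) = 33/4, so z₂ = (33/8) - (1/64)/(33/4) = 2177/528.

2177/528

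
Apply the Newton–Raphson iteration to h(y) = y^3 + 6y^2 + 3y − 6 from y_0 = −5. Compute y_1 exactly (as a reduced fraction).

h'(y) = 3y^2 + 12y + 3.
h(−5) = 4, h'(−5) = 18, so y_1 = (−5) − 4/18 = −47/9.

−47/9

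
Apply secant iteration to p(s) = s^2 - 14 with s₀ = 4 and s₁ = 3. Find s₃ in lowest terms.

176/47

p(4) = 2, p(3) = -5. s₂ = 3 - (-5)·(3 - 4)/((-5) - 2) = 26/7.
p(3) = -5, p(26/7) = -10/49. s₃ = (26/7) - (-10/49)·((26/7) - 3)/((-10/49) - (-5)) = 176/47.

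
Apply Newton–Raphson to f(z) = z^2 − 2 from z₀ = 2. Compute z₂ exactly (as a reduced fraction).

f'(z) = 2z.
f(2) = 2, f'(2) = 4, so z₁ = 2 − 2/4 = 3/2.
f(3/2) = 1/4, f'(3/2) = 3, so z₂ = (3/2) − (1/4)/3 = 17/12.

17/12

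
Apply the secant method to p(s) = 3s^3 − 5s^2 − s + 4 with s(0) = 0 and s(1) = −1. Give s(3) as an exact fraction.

p(0) = 4, p(−1) = −3. s(2) = (−1) − (−3)·((−1) − 0)/((−3) − 4) = −4/7.
p(−1) = −3, p(−4/7) = 816/343. s(3) = (−4/7) − (816/343)·((−4/7) − (−1))/((816/343) − (−3)) = −156/205.

−156/205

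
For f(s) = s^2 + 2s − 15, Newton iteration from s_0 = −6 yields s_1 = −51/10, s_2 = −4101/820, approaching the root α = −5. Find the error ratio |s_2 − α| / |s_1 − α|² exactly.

s_1 − α = −51/10 − (−5) = −51/10 + 5 = −1/10, so |s_1 − α| = 1/10.
s_2 − α = −4101/820 − (−5) = −4101/820 + 5 = −1/820, so |s_2 − α| = 1/820.
|s_1 − α|² = 1/100.
Ratio = (1/820) / (1/100) = 5/41.

5/41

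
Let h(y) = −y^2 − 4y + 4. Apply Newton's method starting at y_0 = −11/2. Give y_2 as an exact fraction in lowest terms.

−21905/4536

h'(y) = −2y − 4.
h(−11/2) = −17/4, h'(−11/2) = 7, so y_1 = (−11/2) − (−17/4)/7 = −137/28.
h(−137/28) = −289/784, h'(−137/28) = 81/14, so y_2 = (−137/28) − (−289/784)/(81/14) = −21905/4536.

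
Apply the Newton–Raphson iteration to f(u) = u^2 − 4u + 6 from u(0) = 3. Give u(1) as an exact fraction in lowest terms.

f'(u) = 2u − 4.
f(3) = 3, f'(3) = 2, so u(1) = 3 − 3/2 = 3/2.

3/2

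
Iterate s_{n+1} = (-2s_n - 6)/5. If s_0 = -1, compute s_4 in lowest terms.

-538/625

s_1 = (-2·(-1) - 6)/5 = -4/5.
s_2 = (-2·(-4/5) - 6)/5 = -22/25.
s_3 = (-2·(-22/25) - 6)/5 = -106/125.
s_4 = (-2·(-106/125) - 6)/5 = -538/625.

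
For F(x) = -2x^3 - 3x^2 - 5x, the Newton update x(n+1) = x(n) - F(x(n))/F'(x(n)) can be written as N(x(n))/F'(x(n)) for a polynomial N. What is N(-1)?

F'(x) = -6x^2 - 6x - 5.
N(x) = x·F'(x) - F(x) = x·(-6x^2 - 6x - 5) - (-2x^3 - 3x^2 - 5x) = -4x^3 - 3x^2.
N(-1) = 1.

1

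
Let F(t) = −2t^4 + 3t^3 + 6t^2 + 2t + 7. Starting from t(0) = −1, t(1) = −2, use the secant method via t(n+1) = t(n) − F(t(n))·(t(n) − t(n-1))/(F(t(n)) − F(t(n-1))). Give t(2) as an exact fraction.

F(−1) = 6, F(−2) = −29. t(2) = (−2) − (−29)·((−2) − (−1))/((−29) − 6) = −41/35.

−41/35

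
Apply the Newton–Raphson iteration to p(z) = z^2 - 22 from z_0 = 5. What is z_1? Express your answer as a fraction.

47/10

p'(z) = 2z.
p(5) = 3, p'(5) = 10, so z_1 = 5 - 3/10 = 47/10.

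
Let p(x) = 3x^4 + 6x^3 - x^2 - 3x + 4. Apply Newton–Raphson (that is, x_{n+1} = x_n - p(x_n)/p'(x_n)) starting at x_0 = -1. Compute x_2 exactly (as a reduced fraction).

-2044/1795

p'(x) = 12x^3 + 18x^2 - 2x - 3.
p(-1) = 3, p'(-1) = 5, so x_1 = (-1) - 3/5 = -8/5.
p(-8/5) = 828/625, p'(-8/5) = -359/125, so x_2 = (-8/5) - (828/625)/(-359/125) = -2044/1795.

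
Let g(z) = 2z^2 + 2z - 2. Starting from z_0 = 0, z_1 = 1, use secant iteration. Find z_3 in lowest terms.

g(0) = -2, g(1) = 2. z_2 = 1 - 2·(1 - 0)/(2 - (-2)) = 1/2.
g(1) = 2, g(1/2) = -1/2. z_3 = (1/2) - (-1/2)·((1/2) - 1)/((-1/2) - 2) = 3/5.

3/5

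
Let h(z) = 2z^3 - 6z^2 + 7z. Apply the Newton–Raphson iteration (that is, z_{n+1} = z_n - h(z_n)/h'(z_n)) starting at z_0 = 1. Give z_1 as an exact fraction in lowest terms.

-2

h'(z) = 6z^2 - 12z + 7.
h(1) = 3, h'(1) = 1, so z_1 = 1 - 3/1 = -2.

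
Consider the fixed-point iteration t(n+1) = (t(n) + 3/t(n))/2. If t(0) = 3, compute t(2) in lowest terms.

7/4

t(1) = (3 + 3/3)/2 = 2.
t(2) = (2 + 3/2)/2 = 7/4.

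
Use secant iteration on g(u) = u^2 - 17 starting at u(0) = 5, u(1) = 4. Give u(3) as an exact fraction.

301/73

g(5) = 8, g(4) = -1. u(2) = 4 - (-1)·(4 - 5)/((-1) - 8) = 37/9.
g(4) = -1, g(37/9) = -8/81. u(3) = (37/9) - (-8/81)·((37/9) - 4)/((-8/81) - (-1)) = 301/73.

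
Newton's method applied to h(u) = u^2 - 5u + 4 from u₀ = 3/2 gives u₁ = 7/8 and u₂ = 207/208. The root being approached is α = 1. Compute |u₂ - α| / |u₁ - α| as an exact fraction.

u₁ - α = 7/8 - 1 = -1/8, so |u₁ - α| = 1/8.
u₂ - α = 207/208 - 1 = -1/208, so |u₂ - α| = 1/208.
Ratio = (1/208) / (1/8) = 1/26.

1/26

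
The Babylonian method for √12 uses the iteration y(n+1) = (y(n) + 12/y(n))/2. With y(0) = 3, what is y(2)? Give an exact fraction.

97/28

y(1) = (3 + 12/3)/2 = 7/2.
y(2) = (7/2 + 12/(7/2))/2 = 97/28.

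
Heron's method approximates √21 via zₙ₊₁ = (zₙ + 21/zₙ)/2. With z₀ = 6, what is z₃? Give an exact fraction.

970993/211888

z₁ = (6 + 21/6)/2 = 19/4.
z₂ = (19/4 + 21/(19/4))/2 = 697/152.
z₃ = (697/152 + 21/(697/152))/2 = 970993/211888.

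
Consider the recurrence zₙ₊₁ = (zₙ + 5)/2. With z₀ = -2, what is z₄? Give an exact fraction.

z₁ = ((-2) + 5)/2 = 3/2.
z₂ = ((3/2) + 5)/2 = 13/4.
z₃ = ((13/4) + 5)/2 = 33/8.
z₄ = ((33/8) + 5)/2 = 73/16.

73/16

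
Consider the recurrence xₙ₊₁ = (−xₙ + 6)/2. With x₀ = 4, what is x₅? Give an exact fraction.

31/16

x₁ = (−4 + 6)/2 = 1.
x₂ = (−1 + 6)/2 = 5/2.
x₃ = (−(5/2) + 6)/2 = 7/4.
x₄ = (−(7/4) + 6)/2 = 17/8.
x₅ = (−(17/8) + 6)/2 = 31/16.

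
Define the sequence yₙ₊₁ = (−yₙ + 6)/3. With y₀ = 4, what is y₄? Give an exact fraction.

y₁ = (−4 + 6)/3 = 2/3.
y₂ = (−(2/3) + 6)/3 = 16/9.
y₃ = (−(16/9) + 6)/3 = 38/27.
y₄ = (−(38/27) + 6)/3 = 124/81.

124/81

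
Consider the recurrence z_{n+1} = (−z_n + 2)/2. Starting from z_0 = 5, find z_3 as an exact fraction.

1/8

z_1 = (−5 + 2)/2 = −3/2.
z_2 = (−(−3/2) + 2)/2 = 7/4.
z_3 = (−(7/4) + 2)/2 = 1/8.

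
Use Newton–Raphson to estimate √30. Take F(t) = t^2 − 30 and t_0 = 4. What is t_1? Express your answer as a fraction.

23/4

F'(t) = 2t.
F(4) = −14, F'(4) = 8, so t_1 = 4 − (−14)/8 = 23/4.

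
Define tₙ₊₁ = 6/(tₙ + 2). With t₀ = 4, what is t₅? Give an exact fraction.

21/13

t₁ = 6/(4 + 2) = 1.
t₂ = 6/(1 + 2) = 2.
t₃ = 6/(2 + 2) = 3/2.
t₄ = 6/(3/2 + 2) = 12/7.
t₅ = 6/(12/7 + 2) = 21/13.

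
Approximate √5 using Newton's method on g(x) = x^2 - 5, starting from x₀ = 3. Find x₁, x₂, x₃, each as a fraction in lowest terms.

x₁ = 7/3, x₂ = 47/21, x₃ = 2207/987

g'(x) = 2x.
g(3) = 4, g'(3) = 6, so x₁ = 3 - 4/6 = 7/3.
g(7/3) = 4/9, g'(7/3) = 14/3, so x₂ = (7/3) - (4/9)/(14/3) = 47/21.
g(47/21) = 4/441, g'(47/21) = 94/21, so x₃ = (47/21) - (4/441)/(94/21) = 2207/987.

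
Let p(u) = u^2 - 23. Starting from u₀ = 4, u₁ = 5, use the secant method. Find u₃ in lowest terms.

p(4) = -7, p(5) = 2. u₂ = 5 - 2·(5 - 4)/(2 - (-7)) = 43/9.
p(5) = 2, p(43/9) = -14/81. u₃ = (43/9) - (-14/81)·((43/9) - 5)/((-14/81) - 2) = 211/44.

211/44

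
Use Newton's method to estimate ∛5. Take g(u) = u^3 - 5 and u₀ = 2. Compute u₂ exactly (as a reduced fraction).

g'(u) = 3u^2.
g(2) = 3, g'(2) = 12, so u₁ = 2 - 3/12 = 7/4.
g(7/4) = 23/64, g'(7/4) = 147/16, so u₂ = (7/4) - (23/64)/(147/16) = 503/294.

503/294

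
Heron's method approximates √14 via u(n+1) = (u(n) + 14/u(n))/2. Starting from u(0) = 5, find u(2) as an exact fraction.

2921/780

u(1) = (5 + 14/5)/2 = 39/10.
u(2) = (39/10 + 14/(39/10))/2 = 2921/780.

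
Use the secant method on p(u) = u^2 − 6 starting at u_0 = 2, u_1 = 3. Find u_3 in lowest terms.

p(2) = −2, p(3) = 3. u_2 = 3 − 3·(3 − 2)/(3 − (−2)) = 12/5.
p(3) = 3, p(12/5) = −6/25. u_3 = (12/5) − (−6/25)·((12/5) − 3)/((−6/25) − 3) = 22/9.

22/9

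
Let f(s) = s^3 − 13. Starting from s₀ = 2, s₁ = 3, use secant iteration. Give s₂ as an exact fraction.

43/19

f(2) = −5, f(3) = 14. s₂ = 3 − 14·(3 − 2)/(14 − (−5)) = 43/19.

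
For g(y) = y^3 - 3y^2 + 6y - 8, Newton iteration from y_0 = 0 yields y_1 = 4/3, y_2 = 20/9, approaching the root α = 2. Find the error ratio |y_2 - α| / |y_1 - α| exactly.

1/3

y_1 - α = 4/3 - 2 = -2/3, so |y_1 - α| = 2/3.
y_2 - α = 20/9 - 2 = 2/9, so |y_2 - α| = 2/9.
Ratio = (2/9) / (2/3) = 1/3.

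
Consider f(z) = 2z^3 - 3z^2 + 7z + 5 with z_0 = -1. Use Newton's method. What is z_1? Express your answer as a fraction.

f'(z) = 6z^2 - 6z + 7.
f(-1) = -7, f'(-1) = 19, so z_1 = (-1) - (-7)/19 = -12/19.

-12/19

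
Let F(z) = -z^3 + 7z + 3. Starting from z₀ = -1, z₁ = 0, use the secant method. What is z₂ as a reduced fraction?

F(-1) = -3, F(0) = 3. z₂ = 0 - 3·(0 - (-1))/(3 - (-3)) = -1/2.

-1/2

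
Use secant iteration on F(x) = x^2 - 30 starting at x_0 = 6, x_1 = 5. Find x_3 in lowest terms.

F(6) = 6, F(5) = -5. x_2 = 5 - (-5)·(5 - 6)/((-5) - 6) = 60/11.
F(5) = -5, F(60/11) = -30/121. x_3 = (60/11) - (-30/121)·((60/11) - 5)/((-30/121) - (-5)) = 126/23.

126/23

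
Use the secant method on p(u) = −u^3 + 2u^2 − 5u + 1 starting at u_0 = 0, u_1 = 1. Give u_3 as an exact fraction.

p(0) = 1, p(1) = −3. u_2 = 1 − (−3)·(1 − 0)/((−3) − 1) = 1/4.
p(1) = −3, p(1/4) = −9/64. u_3 = (1/4) − (−9/64)·((1/4) − 1)/((−9/64) − (−3)) = 13/61.

13/61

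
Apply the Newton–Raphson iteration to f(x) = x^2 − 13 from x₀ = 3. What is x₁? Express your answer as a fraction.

f'(x) = 2x.
f(3) = −4, f'(3) = 6, so x₁ = 3 − (−4)/6 = 11/3.

11/3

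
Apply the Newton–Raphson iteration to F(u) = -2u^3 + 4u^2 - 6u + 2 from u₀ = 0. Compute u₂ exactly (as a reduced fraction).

F'(u) = -6u^2 + 8u - 6.
F(0) = 2, F'(0) = -6, so u₁ = 0 - 2/(-6) = 1/3.
F(1/3) = 10/27, F'(1/3) = -4, so u₂ = (1/3) - (10/27)/(-4) = 23/54.

23/54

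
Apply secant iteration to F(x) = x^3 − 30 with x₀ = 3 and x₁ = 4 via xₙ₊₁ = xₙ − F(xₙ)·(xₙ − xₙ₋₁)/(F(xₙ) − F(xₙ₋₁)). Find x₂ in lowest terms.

F(3) = −3, F(4) = 34. x₂ = 4 − 34·(4 − 3)/(34 − (−3)) = 114/37.

114/37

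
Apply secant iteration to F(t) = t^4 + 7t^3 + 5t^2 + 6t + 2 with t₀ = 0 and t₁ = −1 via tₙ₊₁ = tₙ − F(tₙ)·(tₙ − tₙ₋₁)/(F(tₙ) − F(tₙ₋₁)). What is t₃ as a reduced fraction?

−944/2659

F(0) = 2, F(−1) = −5. t₂ = (−1) − (−5)·((−1) − 0)/((−5) − 2) = −2/7.
F(−1) = −5, F(−2/7) = 1290/2401. t₃ = (−2/7) − (1290/2401)·((−2/7) − (−1))/((1290/2401) − (−5)) = −944/2659.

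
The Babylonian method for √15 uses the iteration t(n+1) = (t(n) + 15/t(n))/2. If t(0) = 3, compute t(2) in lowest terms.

t(1) = (3 + 15/3)/2 = 4.
t(2) = (4 + 15/4)/2 = 31/8.

31/8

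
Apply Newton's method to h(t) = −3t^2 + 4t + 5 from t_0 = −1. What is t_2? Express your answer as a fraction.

h'(t) = −6t + 4.
h(−1) = −2, h'(−1) = 10, so t_1 = (−1) − (−2)/10 = −4/5.
h(−4/5) = −3/25, h'(−4/5) = 44/5, so t_2 = (−4/5) − (−3/25)/(44/5) = −173/220.

−173/220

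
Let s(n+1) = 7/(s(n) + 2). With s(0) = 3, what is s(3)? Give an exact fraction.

119/69

s(1) = 7/(3 + 2) = 7/5.
s(2) = 7/(7/5 + 2) = 35/17.
s(3) = 7/(35/17 + 2) = 119/69.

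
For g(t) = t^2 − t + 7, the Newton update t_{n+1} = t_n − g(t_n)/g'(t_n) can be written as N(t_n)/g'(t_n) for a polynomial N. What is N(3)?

g'(t) = 2t − 1.
N(t) = t·g'(t) − g(t) = t·(2t − 1) − (t^2 − t + 7) = t^2 − 7.
N(3) = 2.

2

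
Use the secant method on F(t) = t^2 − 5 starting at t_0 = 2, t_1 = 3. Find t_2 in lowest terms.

F(2) = −1, F(3) = 4. t_2 = 3 − 4·(3 − 2)/(4 − (−1)) = 11/5.

11/5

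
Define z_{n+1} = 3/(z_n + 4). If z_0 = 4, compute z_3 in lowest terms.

105/164

z_1 = 3/(4 + 4) = 3/8.
z_2 = 3/(3/8 + 4) = 24/35.
z_3 = 3/(24/35 + 4) = 105/164.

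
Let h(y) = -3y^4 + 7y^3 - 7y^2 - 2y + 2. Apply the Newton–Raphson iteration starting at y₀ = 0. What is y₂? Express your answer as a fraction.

h'(y) = -12y^3 + 21y^2 - 14y - 2.
h(0) = 2, h'(0) = -2, so y₁ = 0 - 2/(-2) = 1.
h(1) = -3, h'(1) = -7, so y₂ = 1 - (-3)/(-7) = 4/7.

4/7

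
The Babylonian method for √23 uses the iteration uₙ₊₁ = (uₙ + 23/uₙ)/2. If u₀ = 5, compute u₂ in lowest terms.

u₁ = (5 + 23/5)/2 = 24/5.
u₂ = (24/5 + 23/(24/5))/2 = 1151/240.

1151/240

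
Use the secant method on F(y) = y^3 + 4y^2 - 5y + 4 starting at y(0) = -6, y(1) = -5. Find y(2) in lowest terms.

F(-6) = -38, F(-5) = 4. y(2) = (-5) - 4·((-5) - (-6))/(4 - (-38)) = -107/21.

-107/21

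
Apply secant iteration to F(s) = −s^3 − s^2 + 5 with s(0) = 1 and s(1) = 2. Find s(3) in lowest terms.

F(1) = 3, F(2) = −7. s(2) = 2 − (−7)·(2 − 1)/((−7) − 3) = 13/10.
F(2) = −7, F(13/10) = 1113/1000. s(3) = (13/10) − (1113/1000)·((13/10) − 2)/((1113/1000) − (−7)) = 1618/1159.

1618/1159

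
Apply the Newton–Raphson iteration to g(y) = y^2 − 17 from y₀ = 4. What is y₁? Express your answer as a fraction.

33/8

g'(y) = 2y.
g(4) = −1, g'(4) = 8, so y₁ = 4 − (−1)/8 = 33/8.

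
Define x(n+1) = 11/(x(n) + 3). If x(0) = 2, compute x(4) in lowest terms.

1463/685

x(1) = 11/(2 + 3) = 11/5.
x(2) = 11/(11/5 + 3) = 55/26.
x(3) = 11/(55/26 + 3) = 286/133.
x(4) = 11/(286/133 + 3) = 1463/685.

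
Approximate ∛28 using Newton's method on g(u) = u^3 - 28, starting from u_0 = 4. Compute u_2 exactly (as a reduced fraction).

1031/338

g'(u) = 3u^2.
g(4) = 36, g'(4) = 48, so u_1 = 4 - 36/48 = 13/4.
g(13/4) = 405/64, g'(13/4) = 507/16, so u_2 = (13/4) - (405/64)/(507/16) = 1031/338.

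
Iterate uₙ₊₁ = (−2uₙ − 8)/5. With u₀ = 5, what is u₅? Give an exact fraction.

−3768/3125

u₁ = (−2·5 − 8)/5 = −18/5.
u₂ = (−2·(−18/5) − 8)/5 = −4/25.
u₃ = (−2·(−4/25) − 8)/5 = −192/125.
u₄ = (−2·(−192/125) − 8)/5 = −616/625.
u₅ = (−2·(−616/625) − 8)/5 = −3768/3125.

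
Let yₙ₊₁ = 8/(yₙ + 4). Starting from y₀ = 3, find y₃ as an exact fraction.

y₁ = 8/(3 + 4) = 8/7.
y₂ = 8/(8/7 + 4) = 14/9.
y₃ = 8/(14/9 + 4) = 36/25.

36/25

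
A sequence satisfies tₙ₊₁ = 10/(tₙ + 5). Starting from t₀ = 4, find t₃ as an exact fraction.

t₁ = 10/(4 + 5) = 10/9.
t₂ = 10/(10/9 + 5) = 18/11.
t₃ = 10/(18/11 + 5) = 110/73.

110/73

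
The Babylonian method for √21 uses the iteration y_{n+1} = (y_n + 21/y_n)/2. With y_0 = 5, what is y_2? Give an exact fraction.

y_1 = (5 + 21/5)/2 = 23/5.
y_2 = (23/5 + 21/(23/5))/2 = 527/115.

527/115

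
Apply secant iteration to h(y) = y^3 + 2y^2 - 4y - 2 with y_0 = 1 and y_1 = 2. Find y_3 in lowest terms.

73/50

h(1) = -3, h(2) = 6. y_2 = 2 - 6·(2 - 1)/(6 - (-3)) = 4/3.
h(2) = 6, h(4/3) = -38/27. y_3 = (4/3) - (-38/27)·((4/3) - 2)/((-38/27) - 6) = 73/50.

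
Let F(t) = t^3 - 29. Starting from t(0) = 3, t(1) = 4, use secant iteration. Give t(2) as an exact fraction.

113/37

F(3) = -2, F(4) = 35. t(2) = 4 - 35·(4 - 3)/(35 - (-2)) = 113/37.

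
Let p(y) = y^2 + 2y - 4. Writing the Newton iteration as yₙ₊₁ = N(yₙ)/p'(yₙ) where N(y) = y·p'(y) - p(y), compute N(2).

p'(y) = 2y + 2.
N(y) = y·p'(y) - p(y) = y·(2y + 2) - (y^2 + 2y - 4) = y^2 + 4.
N(2) = 8.

8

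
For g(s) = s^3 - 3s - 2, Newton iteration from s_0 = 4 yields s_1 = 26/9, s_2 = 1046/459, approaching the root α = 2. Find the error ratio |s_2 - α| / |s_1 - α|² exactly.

s_1 - α = 26/9 - 2 = 8/9, so |s_1 - α| = 8/9.
s_2 - α = 1046/459 - 2 = 128/459, so |s_2 - α| = 128/459.
|s_1 - α|² = 64/81.
Ratio = (128/459) / (64/81) = 6/17.

6/17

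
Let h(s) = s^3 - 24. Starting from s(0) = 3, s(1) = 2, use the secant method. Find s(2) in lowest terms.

54/19

h(3) = 3, h(2) = -16. s(2) = 2 - (-16)·(2 - 3)/((-16) - 3) = 54/19.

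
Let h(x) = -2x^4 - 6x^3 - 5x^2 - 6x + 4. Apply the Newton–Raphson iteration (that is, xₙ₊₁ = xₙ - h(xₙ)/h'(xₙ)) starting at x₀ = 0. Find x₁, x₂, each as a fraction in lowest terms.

h'(x) = -8x^3 - 18x^2 - 10x - 6.
h(0) = 4, h'(0) = -6, so x₁ = 0 - 4/(-6) = 2/3.
h(2/3) = -356/81, h'(2/3) = -622/27, so x₂ = (2/3) - (-356/81)/(-622/27) = 148/311.

x₁ = 2/3, x₂ = 148/311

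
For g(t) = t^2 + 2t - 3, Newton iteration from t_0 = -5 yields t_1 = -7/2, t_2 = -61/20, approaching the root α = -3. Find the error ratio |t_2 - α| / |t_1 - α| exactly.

t_1 - α = -7/2 - (-3) = -7/2 + 3 = -1/2, so |t_1 - α| = 1/2.
t_2 - α = -61/20 - (-3) = -61/20 + 3 = -1/20, so |t_2 - α| = 1/20.
Ratio = (1/20) / (1/2) = 1/10.

1/10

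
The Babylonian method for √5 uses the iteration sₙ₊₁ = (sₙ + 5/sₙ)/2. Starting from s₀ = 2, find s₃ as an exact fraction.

s₁ = (2 + 5/2)/2 = 9/4.
s₂ = (9/4 + 5/(9/4))/2 = 161/72.
s₃ = (161/72 + 5/(161/72))/2 = 51841/23184.

51841/23184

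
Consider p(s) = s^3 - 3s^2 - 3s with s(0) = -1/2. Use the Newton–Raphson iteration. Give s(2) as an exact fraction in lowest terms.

p'(s) = 3s^2 - 6s - 3.
p(-1/2) = 5/8, p'(-1/2) = 3/4, so s(1) = (-1/2) - (5/8)/(3/4) = -4/3.
p(-4/3) = -100/27, p'(-4/3) = 31/3, so s(2) = (-4/3) - (-100/27)/(31/3) = -272/279.

-272/279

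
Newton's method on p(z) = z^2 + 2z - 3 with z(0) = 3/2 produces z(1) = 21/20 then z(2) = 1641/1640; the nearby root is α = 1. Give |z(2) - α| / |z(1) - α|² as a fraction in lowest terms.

z(1) - α = 21/20 - 1 = 1/20, so |z(1) - α| = 1/20.
z(2) - α = 1641/1640 - 1 = 1/1640, so |z(2) - α| = 1/1640.
|z(1) - α|² = 1/400.
Ratio = (1/1640) / (1/400) = 10/41.

10/41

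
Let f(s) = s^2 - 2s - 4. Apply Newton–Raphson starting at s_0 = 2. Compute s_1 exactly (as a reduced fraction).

f'(s) = 2s - 2.
f(2) = -4, f'(2) = 2, so s_1 = 2 - (-4)/2 = 4.

4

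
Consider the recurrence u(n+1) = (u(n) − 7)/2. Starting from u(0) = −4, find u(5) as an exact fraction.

u(1) = ((−4) − 7)/2 = −11/2.
u(2) = ((−11/2) − 7)/2 = −25/4.
u(3) = ((−25/4) − 7)/2 = −53/8.
u(4) = ((−53/8) − 7)/2 = −109/16.
u(5) = ((−109/16) − 7)/2 = −221/32.

−221/32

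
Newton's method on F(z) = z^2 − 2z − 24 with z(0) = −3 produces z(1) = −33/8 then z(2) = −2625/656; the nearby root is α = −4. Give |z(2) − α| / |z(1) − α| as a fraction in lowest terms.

1/82

z(1) − α = −33/8 − (−4) = −33/8 + 4 = −1/8, so |z(1) − α| = 1/8.
z(2) − α = −2625/656 − (−4) = −2625/656 + 4 = −1/656, so |z(2) − α| = 1/656.
Ratio = (1/656) / (1/8) = 1/82.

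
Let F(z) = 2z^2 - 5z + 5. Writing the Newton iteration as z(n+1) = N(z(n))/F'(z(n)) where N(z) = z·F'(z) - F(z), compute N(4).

27

F'(z) = 4z - 5.
N(z) = z·F'(z) - F(z) = z·(4z - 5) - (2z^2 - 5z + 5) = 2z^2 - 5.
N(4) = 27.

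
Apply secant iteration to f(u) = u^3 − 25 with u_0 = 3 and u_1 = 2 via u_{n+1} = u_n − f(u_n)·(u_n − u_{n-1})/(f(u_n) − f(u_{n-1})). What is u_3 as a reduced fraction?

19255/6559

f(3) = 2, f(2) = −17. u_2 = 2 − (−17)·(2 − 3)/((−17) − 2) = 55/19.
f(2) = −17, f(55/19) = −5100/6859. u_3 = (55/19) − (−5100/6859)·((55/19) − 2)/((−5100/6859) − (−17)) = 19255/6559.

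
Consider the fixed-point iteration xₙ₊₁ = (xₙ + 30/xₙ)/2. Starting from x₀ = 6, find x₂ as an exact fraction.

x₁ = (6 + 30/6)/2 = 11/2.
x₂ = (11/2 + 30/(11/2))/2 = 241/44.

241/44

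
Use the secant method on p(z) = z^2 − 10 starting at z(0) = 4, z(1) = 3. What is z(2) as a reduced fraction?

22/7

p(4) = 6, p(3) = −1. z(2) = 3 − (−1)·(3 − 4)/((−1) − 6) = 22/7.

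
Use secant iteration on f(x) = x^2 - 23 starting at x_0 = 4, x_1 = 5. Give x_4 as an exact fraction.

18181/3791

f(4) = -7, f(5) = 2. x_2 = 5 - 2·(5 - 4)/(2 - (-7)) = 43/9.
f(5) = 2, f(43/9) = -14/81. x_3 = (43/9) - (-14/81)·((43/9) - 5)/((-14/81) - 2) = 211/44.
f(43/9) = -14/81, f(211/44) = -7/1936. x_4 = (211/44) - (-7/1936)·((211/44) - (43/9))/((-7/1936) - (-14/81)) = 18181/3791.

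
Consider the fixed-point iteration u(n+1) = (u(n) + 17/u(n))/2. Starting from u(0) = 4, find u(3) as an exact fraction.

9478657/2298912

u(1) = (4 + 17/4)/2 = 33/8.
u(2) = (33/8 + 17/(33/8))/2 = 2177/528.
u(3) = (2177/528 + 17/(2177/528))/2 = 9478657/2298912.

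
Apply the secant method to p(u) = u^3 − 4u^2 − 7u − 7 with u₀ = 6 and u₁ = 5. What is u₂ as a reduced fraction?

p(6) = 23, p(5) = −17. u₂ = 5 − (−17)·(5 − 6)/((−17) − 23) = 217/40.

217/40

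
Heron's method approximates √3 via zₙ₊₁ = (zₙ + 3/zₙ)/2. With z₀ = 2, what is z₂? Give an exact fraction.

97/56

z₁ = (2 + 3/2)/2 = 7/4.
z₂ = (7/4 + 3/(7/4))/2 = 97/56.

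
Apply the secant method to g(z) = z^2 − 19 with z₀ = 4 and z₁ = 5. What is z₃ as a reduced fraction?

g(4) = −3, g(5) = 6. z₂ = 5 − 6·(5 − 4)/(6 − (−3)) = 13/3.
g(5) = 6, g(13/3) = −2/9. z₃ = (13/3) − (−2/9)·((13/3) − 5)/((−2/9) − 6) = 61/14.

61/14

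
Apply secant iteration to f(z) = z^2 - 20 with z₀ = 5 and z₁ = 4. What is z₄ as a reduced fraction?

1364/305

f(5) = 5, f(4) = -4. z₂ = 4 - (-4)·(4 - 5)/((-4) - 5) = 40/9.
f(4) = -4, f(40/9) = -20/81. z₃ = (40/9) - (-20/81)·((40/9) - 4)/((-20/81) - (-4)) = 85/19.
f(40/9) = -20/81, f(85/19) = 5/361. z₄ = (85/19) - (5/361)·((85/19) - (40/9))/((5/361) - (-20/81)) = 1364/305.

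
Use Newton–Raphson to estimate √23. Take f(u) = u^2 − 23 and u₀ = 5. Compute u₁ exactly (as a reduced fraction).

24/5

f'(u) = 2u.
f(5) = 2, f'(5) = 10, so u₁ = 5 − 2/10 = 24/5.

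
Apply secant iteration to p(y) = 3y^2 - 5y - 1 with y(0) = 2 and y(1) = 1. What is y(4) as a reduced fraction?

577/313

p(2) = 1, p(1) = -3. y(2) = 1 - (-3)·(1 - 2)/((-3) - 1) = 7/4.
p(1) = -3, p(7/4) = -9/16. y(3) = (7/4) - (-9/16)·((7/4) - 1)/((-9/16) - (-3)) = 25/13.
p(7/4) = -9/16, p(25/13) = 81/169. y(4) = (25/13) - (81/169)·((25/13) - (7/4))/((81/169) - (-9/16)) = 577/313.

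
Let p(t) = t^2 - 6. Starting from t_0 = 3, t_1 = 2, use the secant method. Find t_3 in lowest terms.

27/11

p(3) = 3, p(2) = -2. t_2 = 2 - (-2)·(2 - 3)/((-2) - 3) = 12/5.
p(2) = -2, p(12/5) = -6/25. t_3 = (12/5) - (-6/25)·((12/5) - 2)/((-6/25) - (-2)) = 27/11.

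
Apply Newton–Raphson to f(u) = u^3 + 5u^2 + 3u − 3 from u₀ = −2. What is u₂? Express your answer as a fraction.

−457/320

f'(u) = 3u^2 + 10u + 3.
f(−2) = 3, f'(−2) = −5, so u₁ = (−2) − 3/(−5) = −7/5.
f(−7/5) = −18/125, f'(−7/5) = −128/25, so u₂ = (−7/5) − (−18/125)/(−128/25) = −457/320.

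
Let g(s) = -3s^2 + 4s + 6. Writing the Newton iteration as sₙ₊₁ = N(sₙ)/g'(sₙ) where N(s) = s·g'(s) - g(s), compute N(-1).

g'(s) = -6s + 4.
N(s) = s·g'(s) - g(s) = s·(-6s + 4) - (-3s^2 + 4s + 6) = -3s^2 - 6.
N(-1) = -9.

-9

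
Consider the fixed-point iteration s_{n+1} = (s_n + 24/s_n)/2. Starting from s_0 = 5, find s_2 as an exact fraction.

4801/980

s_1 = (5 + 24/5)/2 = 49/10.
s_2 = (49/10 + 24/(49/10))/2 = 4801/980.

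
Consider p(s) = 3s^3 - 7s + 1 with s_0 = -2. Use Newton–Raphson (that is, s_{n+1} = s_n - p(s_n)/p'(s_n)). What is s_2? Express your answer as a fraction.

-730283/455938

p'(s) = 9s^2 - 7.
p(-2) = -9, p'(-2) = 29, so s_1 = (-2) - (-9)/29 = -49/29.
p(-49/29) = -40095/24389, p'(-49/29) = 15722/841, so s_2 = (-49/29) - (-40095/24389)/(15722/841) = -730283/455938.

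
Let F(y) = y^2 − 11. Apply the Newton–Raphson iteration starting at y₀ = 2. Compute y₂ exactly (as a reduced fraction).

401/120

F'(y) = 2y.
F(2) = −7, F'(2) = 4, so y₁ = 2 − (−7)/4 = 15/4.
F(15/4) = 49/16, F'(15/4) = 15/2, so y₂ = (15/4) − (49/16)/(15/2) = 401/120.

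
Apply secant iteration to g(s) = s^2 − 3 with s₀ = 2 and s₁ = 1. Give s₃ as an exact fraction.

g(2) = 1, g(1) = −2. s₂ = 1 − (−2)·(1 − 2)/((−2) − 1) = 5/3.
g(1) = −2, g(5/3) = −2/9. s₃ = (5/3) − (−2/9)·((5/3) − 1)/((−2/9) − (−2)) = 7/4.

7/4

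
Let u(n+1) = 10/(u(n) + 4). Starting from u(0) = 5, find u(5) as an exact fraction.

3890/2241

u(1) = 10/(5 + 4) = 10/9.
u(2) = 10/(10/9 + 4) = 45/23.
u(3) = 10/(45/23 + 4) = 230/137.
u(4) = 10/(230/137 + 4) = 685/389.
u(5) = 10/(685/389 + 4) = 3890/2241.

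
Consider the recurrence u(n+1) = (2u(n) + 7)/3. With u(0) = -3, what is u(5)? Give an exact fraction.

u(1) = (2·(-3) + 7)/3 = 1/3.
u(2) = (2·(1/3) + 7)/3 = 23/9.
u(3) = (2·(23/9) + 7)/3 = 109/27.
u(4) = (2·(109/27) + 7)/3 = 407/81.
u(5) = (2·(407/81) + 7)/3 = 1381/243.

1381/243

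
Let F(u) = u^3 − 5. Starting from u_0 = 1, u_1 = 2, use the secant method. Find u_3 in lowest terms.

265/157

F(1) = −4, F(2) = 3. u_2 = 2 − 3·(2 − 1)/(3 − (−4)) = 11/7.
F(2) = 3, F(11/7) = −384/343. u_3 = (11/7) − (−384/343)·((11/7) − 2)/((−384/343) − 3) = 265/157.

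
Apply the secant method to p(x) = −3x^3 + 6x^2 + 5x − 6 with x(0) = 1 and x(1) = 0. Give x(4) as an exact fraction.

1708224/2230757

p(1) = 2, p(0) = −6. x(2) = 0 − (−6)·(0 − 1)/((−6) − 2) = 3/4.
p(0) = −6, p(3/4) = −9/64. x(3) = (3/4) − (−9/64)·((3/4) − 0)/((−9/64) − (−6)) = 96/125.
p(3/4) = −9/64, p(96/125) = 39042/1953125. x(4) = (96/125) − (39042/1953125)·((96/125) − (3/4))/((39042/1953125) − (−9/64)) = 1708224/2230757.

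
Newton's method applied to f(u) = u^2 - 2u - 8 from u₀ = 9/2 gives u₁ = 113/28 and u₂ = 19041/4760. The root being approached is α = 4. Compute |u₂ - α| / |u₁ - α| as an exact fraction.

u₁ - α = 113/28 - 4 = 1/28, so |u₁ - α| = 1/28.
u₂ - α = 19041/4760 - 4 = 1/4760, so |u₂ - α| = 1/4760.
Ratio = (1/4760) / (1/28) = 1/170.

1/170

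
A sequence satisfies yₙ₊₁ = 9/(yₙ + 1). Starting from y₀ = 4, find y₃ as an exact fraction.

y₁ = 9/(4 + 1) = 9/5.
y₂ = 9/(9/5 + 1) = 45/14.
y₃ = 9/(45/14 + 1) = 126/59.

126/59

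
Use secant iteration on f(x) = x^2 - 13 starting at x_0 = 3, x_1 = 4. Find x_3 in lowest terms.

191/53

f(3) = -4, f(4) = 3. x_2 = 4 - 3·(4 - 3)/(3 - (-4)) = 25/7.
f(4) = 3, f(25/7) = -12/49. x_3 = (25/7) - (-12/49)·((25/7) - 4)/((-12/49) - 3) = 191/53.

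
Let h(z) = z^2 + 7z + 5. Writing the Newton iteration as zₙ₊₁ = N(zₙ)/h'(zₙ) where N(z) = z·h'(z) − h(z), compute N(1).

−4

h'(z) = 2z + 7.
N(z) = z·h'(z) − h(z) = z·(2z + 7) − (z^2 + 7z + 5) = z^2 − 5.
N(1) = −4.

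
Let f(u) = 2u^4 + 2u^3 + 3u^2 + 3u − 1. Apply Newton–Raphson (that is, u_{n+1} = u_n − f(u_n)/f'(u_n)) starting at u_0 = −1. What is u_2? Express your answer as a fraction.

−6781/5865

f'(u) = 8u^3 + 6u^2 + 6u + 3.
f(−1) = −1, f'(−1) = −5, so u_1 = (−1) − (−1)/(−5) = −6/5.
f(−6/5) = 257/625, f'(−6/5) = −1173/125, so u_2 = (−6/5) − (257/625)/(−1173/125) = −6781/5865.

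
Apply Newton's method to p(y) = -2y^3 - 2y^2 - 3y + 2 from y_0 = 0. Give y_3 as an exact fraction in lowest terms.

p'(y) = -6y^2 - 4y - 3.
p(0) = 2, p'(0) = -3, so y_1 = 0 - 2/(-3) = 2/3.
p(2/3) = -40/27, p'(2/3) = -25/3, so y_2 = (2/3) - (-40/27)/(-25/3) = 22/45.
p(22/45) = -16256/91125, p'(22/45) = -4313/675, so y_3 = (22/45) - (-16256/91125)/(-4313/675) = 268402/582255.

268402/582255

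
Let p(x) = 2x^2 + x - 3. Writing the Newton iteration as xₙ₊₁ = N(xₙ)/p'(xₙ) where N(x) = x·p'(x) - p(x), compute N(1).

5

p'(x) = 4x + 1.
N(x) = x·p'(x) - p(x) = x·(4x + 1) - (2x^2 + x - 3) = 2x^2 + 3.
N(1) = 5.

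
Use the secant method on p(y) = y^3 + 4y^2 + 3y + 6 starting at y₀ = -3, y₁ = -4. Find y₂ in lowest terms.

p(-3) = 6, p(-4) = -6. y₂ = (-4) - (-6)·((-4) - (-3))/((-6) - 6) = -7/2.

-7/2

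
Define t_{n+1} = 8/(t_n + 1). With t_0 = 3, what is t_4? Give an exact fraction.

t_1 = 8/(3 + 1) = 2.
t_2 = 8/(2 + 1) = 8/3.
t_3 = 8/(8/3 + 1) = 24/11.
t_4 = 8/(24/11 + 1) = 88/35.

88/35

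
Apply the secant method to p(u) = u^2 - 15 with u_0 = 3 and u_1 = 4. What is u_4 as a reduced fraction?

p(3) = -6, p(4) = 1. u_2 = 4 - 1·(4 - 3)/(1 - (-6)) = 27/7.
p(4) = 1, p(27/7) = -6/49. u_3 = (27/7) - (-6/49)·((27/7) - 4)/((-6/49) - 1) = 213/55.
p(27/7) = -6/49, p(213/55) = -6/3025. u_4 = (213/55) - (-6/3025)·((213/55) - (27/7))/((-6/3025) - (-6/49)) = 1921/496.

1921/496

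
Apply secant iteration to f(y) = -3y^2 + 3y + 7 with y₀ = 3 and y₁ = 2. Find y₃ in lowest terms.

f(3) = -11, f(2) = 1. y₂ = 2 - 1·(2 - 3)/(1 - (-11)) = 25/12.
f(2) = 1, f(25/12) = 11/48. y₃ = (25/12) - (11/48)·((25/12) - 2)/((11/48) - 1) = 78/37.

78/37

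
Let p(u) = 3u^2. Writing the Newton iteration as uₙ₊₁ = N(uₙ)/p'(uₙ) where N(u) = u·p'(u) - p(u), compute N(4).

p'(u) = 6u.
N(u) = u·p'(u) - p(u) = u·(6u) - (3u^2) = 3u^2.
N(4) = 48.

48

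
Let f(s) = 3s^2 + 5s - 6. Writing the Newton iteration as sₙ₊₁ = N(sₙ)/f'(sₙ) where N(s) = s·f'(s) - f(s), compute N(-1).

f'(s) = 6s + 5.
N(s) = s·f'(s) - f(s) = s·(6s + 5) - (3s^2 + 5s - 6) = 3s^2 + 6.
N(-1) = 9.

9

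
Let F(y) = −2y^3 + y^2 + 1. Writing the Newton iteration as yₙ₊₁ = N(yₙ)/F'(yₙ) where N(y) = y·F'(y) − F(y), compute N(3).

F'(y) = −6y^2 + 2y.
N(y) = y·F'(y) − F(y) = y·(−6y^2 + 2y) − (−2y^3 + y^2 + 1) = −4y^3 + y^2 − 1.
N(3) = −100.

−100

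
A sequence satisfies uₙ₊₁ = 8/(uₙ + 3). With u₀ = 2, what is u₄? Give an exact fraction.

872/511

u₁ = 8/(2 + 3) = 8/5.
u₂ = 8/(8/5 + 3) = 40/23.
u₃ = 8/(40/23 + 3) = 184/109.
u₄ = 8/(184/109 + 3) = 872/511.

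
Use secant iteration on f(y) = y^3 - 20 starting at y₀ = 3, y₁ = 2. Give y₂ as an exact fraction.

f(3) = 7, f(2) = -12. y₂ = 2 - (-12)·(2 - 3)/((-12) - 7) = 50/19.

50/19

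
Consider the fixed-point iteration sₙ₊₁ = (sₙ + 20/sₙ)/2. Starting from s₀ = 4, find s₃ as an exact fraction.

s₁ = (4 + 20/4)/2 = 9/2.
s₂ = (9/2 + 20/(9/2))/2 = 161/36.
s₃ = (161/36 + 20/(161/36))/2 = 51841/11592.

51841/11592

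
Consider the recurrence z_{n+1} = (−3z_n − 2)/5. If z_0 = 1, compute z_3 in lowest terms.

−13/25

z_1 = (−3·1 − 2)/5 = −1.
z_2 = (−3·(−1) − 2)/5 = 1/5.
z_3 = (−3·(1/5) − 2)/5 = −13/25.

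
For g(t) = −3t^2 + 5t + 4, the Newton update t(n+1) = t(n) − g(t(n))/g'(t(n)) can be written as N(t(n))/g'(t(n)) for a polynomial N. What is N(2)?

g'(t) = −6t + 5.
N(t) = t·g'(t) − g(t) = t·(−6t + 5) − (−3t^2 + 5t + 4) = −3t^2 − 4.
N(2) = −16.

−16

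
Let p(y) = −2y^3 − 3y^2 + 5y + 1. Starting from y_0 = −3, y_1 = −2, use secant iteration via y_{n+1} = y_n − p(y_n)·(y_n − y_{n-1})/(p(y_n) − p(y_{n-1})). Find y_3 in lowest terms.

−1969/782

p(−3) = 13, p(−2) = −5. y_2 = (−2) − (−5)·((−2) − (−3))/((−5) − 13) = −41/18.
p(−2) = −5, p(−41/18) = −1690/729. y_3 = (−41/18) − (−1690/729)·((−41/18) − (−2))/((−1690/729) − (−5)) = −1969/782.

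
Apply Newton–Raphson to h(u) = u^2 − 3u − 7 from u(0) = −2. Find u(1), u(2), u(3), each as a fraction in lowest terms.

u(1) = −11/7, u(2) = −464/301, u(3) = −849503/551131

h'(u) = 2u − 3.
h(−2) = 3, h'(−2) = −7, so u(1) = (−2) − 3/(−7) = −11/7.
h(−11/7) = 9/49, h'(−11/7) = −43/7, so u(2) = (−11/7) − (9/49)/(−43/7) = −464/301.
h(−464/301) = 81/90601, h'(−464/301) = −1831/301, so u(3) = (−464/301) − (81/90601)/(−1831/301) = −849503/551131.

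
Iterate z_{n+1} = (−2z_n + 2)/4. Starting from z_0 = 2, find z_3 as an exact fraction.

z_1 = (−2·2 + 2)/4 = −1/2.
z_2 = (−2·(−1/2) + 2)/4 = 3/4.
z_3 = (−2·(3/4) + 2)/4 = 1/8.

1/8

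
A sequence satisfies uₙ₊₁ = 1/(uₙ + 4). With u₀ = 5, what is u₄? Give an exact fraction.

157/665

u₁ = 1/(5 + 4) = 1/9.
u₂ = 1/(1/9 + 4) = 9/37.
u₃ = 1/(9/37 + 4) = 37/157.
u₄ = 1/(37/157 + 4) = 157/665.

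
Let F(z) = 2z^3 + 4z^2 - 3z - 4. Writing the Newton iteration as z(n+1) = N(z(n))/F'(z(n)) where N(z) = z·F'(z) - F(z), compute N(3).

148

F'(z) = 6z^2 + 8z - 3.
N(z) = z·F'(z) - F(z) = z·(6z^2 + 8z - 3) - (2z^3 + 4z^2 - 3z - 4) = 4z^3 + 4z^2 + 4.
N(3) = 148.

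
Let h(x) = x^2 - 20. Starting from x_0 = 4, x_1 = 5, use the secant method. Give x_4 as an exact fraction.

h(4) = -4, h(5) = 5. x_2 = 5 - 5·(5 - 4)/(5 - (-4)) = 40/9.
h(5) = 5, h(40/9) = -20/81. x_3 = (40/9) - (-20/81)·((40/9) - 5)/((-20/81) - 5) = 76/17.
h(40/9) = -20/81, h(76/17) = -4/289. x_4 = (76/17) - (-4/289)·((76/17) - (40/9))/((-4/289) - (-20/81)) = 1525/341.

1525/341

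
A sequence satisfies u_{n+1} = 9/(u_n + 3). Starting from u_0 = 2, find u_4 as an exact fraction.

13/7

u_1 = 9/(2 + 3) = 9/5.
u_2 = 9/(9/5 + 3) = 15/8.
u_3 = 9/(15/8 + 3) = 24/13.
u_4 = 9/(24/13 + 3) = 13/7.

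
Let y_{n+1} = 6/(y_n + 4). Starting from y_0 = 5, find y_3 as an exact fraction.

42/37

y_1 = 6/(5 + 4) = 2/3.
y_2 = 6/(2/3 + 4) = 9/7.
y_3 = 6/(9/7 + 4) = 42/37.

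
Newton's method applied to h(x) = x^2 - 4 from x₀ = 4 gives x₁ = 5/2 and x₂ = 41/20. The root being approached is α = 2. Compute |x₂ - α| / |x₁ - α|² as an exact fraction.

1/5

x₁ - α = 5/2 - 2 = 1/2, so |x₁ - α| = 1/2.
x₂ - α = 41/20 - 2 = 1/20, so |x₂ - α| = 1/20.
|x₁ - α|² = 1/4.
Ratio = (1/20) / (1/4) = 1/5.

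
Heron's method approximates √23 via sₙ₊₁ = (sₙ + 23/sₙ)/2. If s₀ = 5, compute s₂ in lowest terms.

s₁ = (5 + 23/5)/2 = 24/5.
s₂ = (24/5 + 23/(24/5))/2 = 1151/240.

1151/240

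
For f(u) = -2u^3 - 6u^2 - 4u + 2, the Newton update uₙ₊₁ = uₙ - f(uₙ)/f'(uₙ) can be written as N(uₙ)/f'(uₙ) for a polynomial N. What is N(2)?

-58

f'(u) = -6u^2 - 12u - 4.
N(u) = u·f'(u) - f(u) = u·(-6u^2 - 12u - 4) - (-2u^3 - 6u^2 - 4u + 2) = -4u^3 - 6u^2 - 2.
N(2) = -58.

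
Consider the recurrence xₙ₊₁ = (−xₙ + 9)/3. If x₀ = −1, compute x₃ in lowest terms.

64/27

x₁ = (−(−1) + 9)/3 = 10/3.
x₂ = (−(10/3) + 9)/3 = 17/9.
x₃ = (−(17/9) + 9)/3 = 64/27.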